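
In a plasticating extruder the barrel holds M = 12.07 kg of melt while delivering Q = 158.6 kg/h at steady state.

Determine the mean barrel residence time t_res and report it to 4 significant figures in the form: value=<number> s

Throughput in SI: Q_s = 158.6 kg/h ÷ 3600 s/h = 0.0440556 kg/s
t_res = M / Q_s = 12.07 / 0.0440556 = 273.972 s

value=274.0 s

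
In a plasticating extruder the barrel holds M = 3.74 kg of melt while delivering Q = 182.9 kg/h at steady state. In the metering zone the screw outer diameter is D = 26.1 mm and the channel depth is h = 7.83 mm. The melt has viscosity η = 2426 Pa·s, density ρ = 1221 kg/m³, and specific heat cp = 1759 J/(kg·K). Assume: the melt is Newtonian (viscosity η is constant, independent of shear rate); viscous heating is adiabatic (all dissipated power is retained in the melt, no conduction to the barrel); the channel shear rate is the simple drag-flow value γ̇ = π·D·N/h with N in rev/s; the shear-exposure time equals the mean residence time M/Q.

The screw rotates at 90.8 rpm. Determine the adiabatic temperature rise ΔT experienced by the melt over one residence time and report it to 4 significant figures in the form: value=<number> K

value=20.88 K

Q_s = Q / 3600 = 182.9 / 3600 = 0.0508056 kg/s
t_res = M / Q_s = 3.74 / 0.0508056 = 73.614 s
Geometry in metres: D = 26.1 mm → 0.0261 m, h = 7.83 mm → 0.00783 m; screw speed N = 90.8 rpm = 1.51333 rev/s
γ̇ = π D N / h = (π)(0.0261)(1.51333) / 0.00783 = 15.8476 s⁻¹
ΔT = η·γ̇²·t_res / (ρ·cp) = 2426 · (15.8476)² · 73.614 / (1221 · 1759) = 20.8832 K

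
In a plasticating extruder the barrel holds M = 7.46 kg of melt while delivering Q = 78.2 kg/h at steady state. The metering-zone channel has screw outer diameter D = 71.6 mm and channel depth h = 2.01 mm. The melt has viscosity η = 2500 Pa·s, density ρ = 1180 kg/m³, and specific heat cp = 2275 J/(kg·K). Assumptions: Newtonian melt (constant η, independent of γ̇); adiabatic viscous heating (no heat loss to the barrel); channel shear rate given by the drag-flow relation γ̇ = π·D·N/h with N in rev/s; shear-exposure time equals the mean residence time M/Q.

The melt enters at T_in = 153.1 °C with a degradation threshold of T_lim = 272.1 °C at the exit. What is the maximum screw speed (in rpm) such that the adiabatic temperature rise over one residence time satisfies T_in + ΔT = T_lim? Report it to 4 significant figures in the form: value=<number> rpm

value=10.34 rpm

Q_s = Q / 3600 = 78.2 / 3600 = 0.0217222 kg/s
t_res = M / Q_s = 7.46 ÷ 0.0217222 = 343.427 s
Geometry in SI: D = 71.6 mm → 0.0716 m, h = 2.01 mm → 0.00201 m
Allowable rise: ΔT_a = T_lim − T_in = 272.1 − 153.1 = 119 K
γ̇_max² = ΔT_a·ρ·cp / (η·t_res) = [119 × 1180 × 2275] / [2500 × 343.427] = 372.08 s⁻²
γ̇_max = sqrt(372.08) = 19.2894 s⁻¹
Solve γ̇ = πDN/h for N: N_max = γ̇_max·h/(π·D) = 19.2894 × 0.00201 / (π × 0.0716) = 0.172366 rev/s = 10.3419 rpm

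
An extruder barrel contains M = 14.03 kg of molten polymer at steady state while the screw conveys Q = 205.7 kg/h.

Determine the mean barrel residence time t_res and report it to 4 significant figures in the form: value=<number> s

Convert throughput: Q = 205.7 kg/h = 205.7/3600 = 0.0571389 kg/s
Mean residence time: t_res = M/Q_s = 14.03 kg / 0.0571389 kg/s = 245.542 s

value=245.5 s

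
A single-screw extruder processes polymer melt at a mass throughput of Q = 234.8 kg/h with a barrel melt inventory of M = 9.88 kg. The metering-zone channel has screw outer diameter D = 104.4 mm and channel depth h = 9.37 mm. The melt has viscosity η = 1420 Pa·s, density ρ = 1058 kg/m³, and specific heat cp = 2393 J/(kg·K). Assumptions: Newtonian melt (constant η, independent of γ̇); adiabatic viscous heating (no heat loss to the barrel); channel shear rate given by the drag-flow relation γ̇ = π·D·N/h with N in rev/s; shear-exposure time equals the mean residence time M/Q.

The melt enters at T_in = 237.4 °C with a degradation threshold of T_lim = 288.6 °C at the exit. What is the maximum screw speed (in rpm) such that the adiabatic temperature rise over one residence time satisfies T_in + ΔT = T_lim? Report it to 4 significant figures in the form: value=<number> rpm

Q_s = Q / 3600 = 234.8 / 3600 = 0.0652222 kg/s
t_res = M / Q_s = 9.88 ÷ 0.0652222 = 151.482 s
Convert to metres: D = 0.1044 m, h = 0.00937 m
ΔT_a = T_lim − T_in = 288.6 °C − 237.4 °C = 51.2 K
Invert ΔT = ηγ̇²t_res/(ρcp) for γ̇: γ̇_max² = ΔT_a ρ cp / (η t_res) = 51.2·1058·2393 / (1420·151.482) = 602.627 s⁻²
γ̇_max = √602.627 = 24.5485 s⁻¹
N_max = γ̇_max h / (πD) = 24.5485·0.00937/(π·0.1044) = 0.701316 rev/s → ×60 = 42.0789 rpm

value=42.08 rpm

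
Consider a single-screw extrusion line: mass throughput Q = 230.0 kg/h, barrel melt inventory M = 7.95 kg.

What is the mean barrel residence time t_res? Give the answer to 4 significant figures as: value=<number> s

value=124.4 s

Q_s = Q / 3600 = 230.0 / 3600 = 0.0638889 kg/s
t_res = M / Q_s = 7.95 / 0.0638889 = 124.435 s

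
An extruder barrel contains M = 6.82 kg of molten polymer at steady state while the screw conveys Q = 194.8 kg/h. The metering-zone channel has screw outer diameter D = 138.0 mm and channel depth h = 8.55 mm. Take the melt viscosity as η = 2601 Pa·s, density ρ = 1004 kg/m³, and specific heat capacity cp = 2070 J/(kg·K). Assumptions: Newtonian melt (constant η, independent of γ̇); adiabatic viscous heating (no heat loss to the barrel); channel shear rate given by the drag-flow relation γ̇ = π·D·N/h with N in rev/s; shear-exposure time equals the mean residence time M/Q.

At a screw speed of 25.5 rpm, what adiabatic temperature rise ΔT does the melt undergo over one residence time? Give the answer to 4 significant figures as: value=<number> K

value=73.26 K

Convert throughput: Q = 194.8 kg/h = 194.8/3600 = 0.0541111 kg/s
t_res = M / Q_s = 6.82 ÷ 0.0541111 = 126.037 s
Geometry in metres: D = 138.0 mm → 0.138 m, h = 8.55 mm → 0.00855 m; screw speed N = 25.5 rpm = 0.425 rev/s
γ̇ = π·D·N / h = π · 0.138 · 0.425 / 0.00855 = 21.5502 s⁻¹
ΔT = η·γ̇²·t_res/(ρ·cp) = [2601 × 21.5502² × 126.037] / [1004 × 2070] = 73.2551 K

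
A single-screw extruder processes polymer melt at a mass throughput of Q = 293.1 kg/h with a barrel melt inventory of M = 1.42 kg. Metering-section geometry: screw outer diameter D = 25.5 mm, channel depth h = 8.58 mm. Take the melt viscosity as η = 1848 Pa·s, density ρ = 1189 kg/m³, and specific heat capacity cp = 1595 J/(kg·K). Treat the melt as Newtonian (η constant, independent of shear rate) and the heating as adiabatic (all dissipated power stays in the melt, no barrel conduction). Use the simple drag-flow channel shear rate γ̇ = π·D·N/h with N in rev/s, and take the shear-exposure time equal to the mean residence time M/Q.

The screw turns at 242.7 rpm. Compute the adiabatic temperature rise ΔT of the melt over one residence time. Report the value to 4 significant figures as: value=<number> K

value=24.24 K

Throughput in SI: Q_s = 293.1 kg/h ÷ 3600 s/h = 0.0814167 kg/s
t_res = M / Q_s = 1.42 ÷ 0.0814167 = 17.4411 s
Geometry in metres: D = 25.5 mm → 0.0255 m, h = 8.58 mm → 0.00858 m; screw speed N = 242.7 rpm = 4.045 rev/s
γ̇ = π·D·N / h = π · 0.0255 · 4.045 / 0.00858 = 37.7678 s⁻¹
Adiabatic rise: ΔT = η γ̇² t_res / (ρ cp) = 1848·(37.7678)²·17.4411 / (1189·1595) = 24.2425 K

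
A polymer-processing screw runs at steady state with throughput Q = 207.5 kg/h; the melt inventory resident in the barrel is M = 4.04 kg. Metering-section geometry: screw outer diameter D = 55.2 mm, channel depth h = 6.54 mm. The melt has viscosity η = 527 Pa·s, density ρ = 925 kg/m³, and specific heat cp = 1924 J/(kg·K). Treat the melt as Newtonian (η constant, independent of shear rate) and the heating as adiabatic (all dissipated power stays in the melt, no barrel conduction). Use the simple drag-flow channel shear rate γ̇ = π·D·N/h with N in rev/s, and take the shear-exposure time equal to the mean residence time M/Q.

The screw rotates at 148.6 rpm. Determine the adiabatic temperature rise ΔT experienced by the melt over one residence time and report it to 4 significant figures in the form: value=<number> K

Q_s = Q / 3600 = 207.5 / 3600 = 0.0576389 kg/s
t_res = M / Q_s = 4.04 ÷ 0.0576389 = 70.0916 s
Convert to SI: D = 0.0552 m, h = 0.00654 m, N = 148.6/60 = 2.47667 rev/s
Shear rate: γ̇ = πDN/h = π·0.0552·2.47667/0.00654 = 65.6718 s⁻¹
Adiabatic rise: ΔT = η γ̇² t_res / (ρ cp) = 527·(65.6718)²·70.0916 / (925·1924) = 89.5132 K

value=89.51 K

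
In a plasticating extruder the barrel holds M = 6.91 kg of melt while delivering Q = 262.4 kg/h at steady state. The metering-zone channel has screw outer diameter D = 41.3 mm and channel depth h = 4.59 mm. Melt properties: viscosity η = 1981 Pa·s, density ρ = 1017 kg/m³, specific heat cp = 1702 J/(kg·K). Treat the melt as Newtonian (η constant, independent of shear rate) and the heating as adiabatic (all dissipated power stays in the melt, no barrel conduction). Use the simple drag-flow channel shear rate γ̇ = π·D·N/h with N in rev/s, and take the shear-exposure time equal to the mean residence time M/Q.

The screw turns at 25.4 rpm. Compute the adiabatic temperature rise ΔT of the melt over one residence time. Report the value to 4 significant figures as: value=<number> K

Convert throughput: Q = 262.4 kg/h = 262.4/3600 = 0.0728889 kg/s
t_res = M / Q_s = 6.91 ÷ 0.0728889 = 94.8018 s
Geometry in metres: D = 41.3 mm → 0.0413 m, h = 4.59 mm → 0.00459 m; screw speed N = 25.4 rpm = 0.423333 rev/s
γ̇ = π·D·N / h = π · 0.0413 · 0.423333 / 0.00459 = 11.9666 s⁻¹
Adiabatic rise: ΔT = η γ̇² t_res / (ρ cp) = 1981·(11.9666)²·94.8018 / (1017·1702) = 15.5367 K

value=15.54 K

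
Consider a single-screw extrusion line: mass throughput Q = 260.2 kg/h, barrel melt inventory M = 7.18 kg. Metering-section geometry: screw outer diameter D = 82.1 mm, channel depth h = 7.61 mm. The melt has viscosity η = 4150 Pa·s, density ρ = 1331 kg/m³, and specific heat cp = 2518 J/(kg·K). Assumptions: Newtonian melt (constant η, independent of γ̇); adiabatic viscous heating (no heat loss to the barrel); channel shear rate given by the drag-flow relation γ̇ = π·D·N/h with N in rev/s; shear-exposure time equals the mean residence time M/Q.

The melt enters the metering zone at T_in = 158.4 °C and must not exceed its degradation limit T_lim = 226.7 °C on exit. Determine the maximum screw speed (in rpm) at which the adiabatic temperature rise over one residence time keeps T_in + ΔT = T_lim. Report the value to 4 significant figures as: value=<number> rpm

Throughput in SI: Q_s = 260.2 kg/h ÷ 3600 s/h = 0.0722778 kg/s
Mean residence time: t_res = M/Q_s = 7.18 kg / 0.0722778 kg/s = 99.339 s
Geometry in SI: D = 82.1 mm → 0.0821 m, h = 7.61 mm → 0.00761 m
ΔT_a = T_lim − T_in = 226.7 °C − 158.4 °C = 68.3 K
γ̇_max² = ΔT_a·ρ·cp/(η·t_res) = 68.3·1331·2518/(4150·99.339) = 555.248 s⁻²
γ̇_max = sqrt(555.248) = 23.5637 s⁻¹
N_max = γ̇_max·h / (π·D) = 23.5637 · 0.00761 / (π · 0.0821) = 0.69524 rev/s = 41.7144 rpm

value=41.71 rpm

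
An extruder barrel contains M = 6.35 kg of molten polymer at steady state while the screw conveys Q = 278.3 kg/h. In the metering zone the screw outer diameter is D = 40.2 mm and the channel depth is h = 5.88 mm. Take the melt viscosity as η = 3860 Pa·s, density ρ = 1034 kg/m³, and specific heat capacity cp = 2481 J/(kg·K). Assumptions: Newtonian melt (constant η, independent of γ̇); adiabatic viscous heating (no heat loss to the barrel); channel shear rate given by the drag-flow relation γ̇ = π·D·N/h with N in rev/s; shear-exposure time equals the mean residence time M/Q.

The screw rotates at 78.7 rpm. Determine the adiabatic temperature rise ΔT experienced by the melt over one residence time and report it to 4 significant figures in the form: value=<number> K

value=98.10 K

Convert throughput: Q = 278.3 kg/h = 278.3/3600 = 0.0773056 kg/s
t_res = M / Q_s = 6.35 ÷ 0.0773056 = 82.1416 s
Geometry in metres: D = 40.2 mm → 0.0402 m, h = 5.88 mm → 0.00588 m; screw speed N = 78.7 rpm = 1.31167 rev/s
γ̇ = π·D·N / h = π · 0.0402 · 1.31167 / 0.00588 = 28.1723 s⁻¹
ΔT = η·γ̇²·t_res / (ρ·cp) = 3860 · (28.1723)² · 82.1416 / (1034 · 2481) = 98.0951 K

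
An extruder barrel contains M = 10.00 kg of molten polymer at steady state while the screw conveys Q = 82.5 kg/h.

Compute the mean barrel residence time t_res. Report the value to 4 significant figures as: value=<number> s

Throughput in SI: Q_s = 82.5 kg/h ÷ 3600 s/h = 0.0229167 kg/s
Mean residence time: t_res = M/Q_s = 10.00 kg / 0.0229167 kg/s = 436.364 s

value=436.4 s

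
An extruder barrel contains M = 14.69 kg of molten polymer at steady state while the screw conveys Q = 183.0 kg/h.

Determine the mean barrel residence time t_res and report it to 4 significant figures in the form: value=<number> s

Throughput in SI: Q_s = 183.0 kg/h ÷ 3600 s/h = 0.0508333 kg/s
t_res = M / Q_s = 14.69 / 0.0508333 = 288.984 s

value=289.0 s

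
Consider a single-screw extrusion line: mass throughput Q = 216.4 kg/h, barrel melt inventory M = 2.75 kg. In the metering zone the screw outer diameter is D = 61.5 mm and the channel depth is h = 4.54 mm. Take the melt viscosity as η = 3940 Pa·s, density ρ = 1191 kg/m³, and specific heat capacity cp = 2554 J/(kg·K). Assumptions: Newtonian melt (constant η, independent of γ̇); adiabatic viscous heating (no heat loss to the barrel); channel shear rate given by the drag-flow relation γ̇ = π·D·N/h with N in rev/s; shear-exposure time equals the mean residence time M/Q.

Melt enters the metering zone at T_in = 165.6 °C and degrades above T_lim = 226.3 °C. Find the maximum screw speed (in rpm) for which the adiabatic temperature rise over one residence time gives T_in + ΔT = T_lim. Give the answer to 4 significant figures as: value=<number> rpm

value=45.12 rpm

Throughput in SI: Q_s = 216.4 kg/h ÷ 3600 s/h = 0.0601111 kg/s
t_res = M / Q_s = 2.75 / 0.0601111 = 45.7486 s
Geometry in SI: D = 61.5 mm → 0.0615 m, h = 4.54 mm → 0.00454 m
ΔT_a = T_lim − T_in = 226.3 − 165.6 = 60.7 K
Invert ΔT = ηγ̇²t_res/(ρcp) for γ̇: γ̇_max² = ΔT_a ρ cp / (η t_res) = 60.7·1191·2554 / (3940·45.7486) = 1024.35 s⁻²
Take the square root: γ̇_max = √(1024.35) = 32.0054 s⁻¹
N_max = γ̇_max·h / (π·D) = 32.0054 · 0.00454 / (π · 0.0615) = 0.752063 rev/s = 45.1238 rpm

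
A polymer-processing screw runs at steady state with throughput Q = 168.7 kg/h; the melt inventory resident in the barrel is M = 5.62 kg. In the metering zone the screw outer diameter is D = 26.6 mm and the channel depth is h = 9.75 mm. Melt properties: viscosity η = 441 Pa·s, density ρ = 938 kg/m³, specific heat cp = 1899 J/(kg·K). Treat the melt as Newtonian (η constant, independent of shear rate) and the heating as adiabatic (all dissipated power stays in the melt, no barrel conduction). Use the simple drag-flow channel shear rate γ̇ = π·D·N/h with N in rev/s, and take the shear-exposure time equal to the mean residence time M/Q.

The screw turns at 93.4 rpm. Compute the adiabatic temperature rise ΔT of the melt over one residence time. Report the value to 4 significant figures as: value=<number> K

Q_s = Q / 3600 = 168.7 / 3600 = 0.0468611 kg/s
t_res = M / Q_s = 5.62 / 0.0468611 = 119.929 s
Geometry in metres: D = 26.6 mm → 0.0266 m, h = 9.75 mm → 0.00975 m; screw speed N = 93.4 rpm = 1.55667 rev/s
γ̇ = π·D·N / h = π · 0.0266 · 1.55667 / 0.00975 = 13.342 s⁻¹
ΔT = η·γ̇²·t_res/(ρ·cp) = [441 × 13.342² × 119.929] / [938 × 1899] = 5.28542 K

value=5.285 K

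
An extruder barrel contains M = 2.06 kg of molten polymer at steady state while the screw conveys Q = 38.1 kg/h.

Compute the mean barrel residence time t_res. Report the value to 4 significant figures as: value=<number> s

value=194.6 s

Convert throughput: Q = 38.1 kg/h = 38.1/3600 = 0.0105833 kg/s
Mean residence time: t_res = M/Q_s = 2.06 kg / 0.0105833 kg/s = 194.646 s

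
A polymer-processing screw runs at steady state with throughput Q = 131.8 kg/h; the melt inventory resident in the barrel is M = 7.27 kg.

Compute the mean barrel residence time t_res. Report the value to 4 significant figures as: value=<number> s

value=198.6 s

Convert throughput: Q = 131.8 kg/h = 131.8/3600 = 0.0366111 kg/s
Mean residence time: t_res = M/Q_s = 7.27 kg / 0.0366111 kg/s = 198.574 s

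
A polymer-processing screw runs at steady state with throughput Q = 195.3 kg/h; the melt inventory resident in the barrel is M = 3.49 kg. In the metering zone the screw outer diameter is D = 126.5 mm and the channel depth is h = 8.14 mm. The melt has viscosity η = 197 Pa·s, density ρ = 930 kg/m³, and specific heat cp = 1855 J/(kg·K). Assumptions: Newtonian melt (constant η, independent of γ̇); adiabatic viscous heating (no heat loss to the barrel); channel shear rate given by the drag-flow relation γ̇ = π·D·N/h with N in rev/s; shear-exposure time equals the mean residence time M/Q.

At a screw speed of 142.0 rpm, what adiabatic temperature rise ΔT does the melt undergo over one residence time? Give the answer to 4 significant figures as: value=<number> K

Convert throughput: Q = 195.3 kg/h = 195.3/3600 = 0.05425 kg/s
t_res = M / Q_s = 3.49 ÷ 0.05425 = 64.3318 s
D = 126.5 mm = 0.1265 m;  h = 8.14 mm = 0.00814 m;  N = 142.0 rpm / 60 = 2.36667 rev/s
γ̇ = π·D·N / h = π · 0.1265 · 2.36667 / 0.00814 = 115.546 s⁻¹
Adiabatic rise: ΔT = η γ̇² t_res / (ρ cp) = 197·(115.546)²·64.3318 / (930·1855) = 98.0779 K

value=98.08 K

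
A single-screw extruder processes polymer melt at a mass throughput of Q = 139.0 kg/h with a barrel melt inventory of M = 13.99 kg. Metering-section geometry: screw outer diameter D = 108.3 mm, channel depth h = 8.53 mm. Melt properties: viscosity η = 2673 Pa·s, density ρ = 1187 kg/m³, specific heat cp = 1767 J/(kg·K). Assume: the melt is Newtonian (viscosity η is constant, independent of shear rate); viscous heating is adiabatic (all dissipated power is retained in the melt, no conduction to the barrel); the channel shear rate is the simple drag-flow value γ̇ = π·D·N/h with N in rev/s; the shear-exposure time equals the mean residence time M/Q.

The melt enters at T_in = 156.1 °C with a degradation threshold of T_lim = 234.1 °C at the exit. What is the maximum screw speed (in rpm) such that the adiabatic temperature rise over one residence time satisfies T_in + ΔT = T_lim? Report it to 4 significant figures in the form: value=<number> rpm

Throughput in SI: Q_s = 139.0 kg/h ÷ 3600 s/h = 0.0386111 kg/s
Mean residence time: t_res = M/Q_s = 13.99 kg / 0.0386111 kg/s = 362.331 s
Geometry in SI: D = 108.3 mm → 0.1083 m, h = 8.53 mm → 0.00853 m
ΔT_a = T_lim − T_in = 234.1 − 156.1 = 78 K
γ̇_max² = ΔT_a·ρ·cp/(η·t_res) = 78·1187·1767/(2673·362.331) = 168.919 s⁻²
Take the square root: γ̇_max = √(168.919) = 12.9969 s⁻¹
N_max = γ̇_max h / (πD) = 12.9969·0.00853/(π·0.1083) = 0.325844 rev/s → ×60 = 19.5506 rpm

value=19.55 rpm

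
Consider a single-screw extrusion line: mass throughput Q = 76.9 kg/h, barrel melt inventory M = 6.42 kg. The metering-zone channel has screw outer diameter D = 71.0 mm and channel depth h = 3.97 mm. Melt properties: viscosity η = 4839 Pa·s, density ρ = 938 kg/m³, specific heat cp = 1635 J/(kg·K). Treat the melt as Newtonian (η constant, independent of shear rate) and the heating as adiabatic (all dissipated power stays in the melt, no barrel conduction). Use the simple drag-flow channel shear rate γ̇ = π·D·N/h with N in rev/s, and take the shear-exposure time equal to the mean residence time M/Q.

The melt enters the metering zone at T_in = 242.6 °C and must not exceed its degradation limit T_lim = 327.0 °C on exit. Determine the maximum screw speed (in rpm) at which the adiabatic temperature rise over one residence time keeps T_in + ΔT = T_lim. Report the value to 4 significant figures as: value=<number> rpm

Throughput in SI: Q_s = 76.9 kg/h ÷ 3600 s/h = 0.0213611 kg/s
t_res = M / Q_s = 6.42 ÷ 0.0213611 = 300.546 s
Convert to metres: D = 0.071 m, h = 0.00397 m
ΔT_a = T_lim − T_in = 327.0 − 242.6 = 84.4 K
γ̇_max² = ΔT_a·ρ·cp / (η·t_res) = [84.4 × 938 × 1635] / [4839 × 300.546] = 89.0013 s⁻²
Take the square root: γ̇_max = √(89.0013) = 9.43405 s⁻¹
N_max = γ̇_max h / (πD) = 9.43405·0.00397/(π·0.071) = 0.167911 rev/s → ×60 = 10.0747 rpm

value=10.07 rpm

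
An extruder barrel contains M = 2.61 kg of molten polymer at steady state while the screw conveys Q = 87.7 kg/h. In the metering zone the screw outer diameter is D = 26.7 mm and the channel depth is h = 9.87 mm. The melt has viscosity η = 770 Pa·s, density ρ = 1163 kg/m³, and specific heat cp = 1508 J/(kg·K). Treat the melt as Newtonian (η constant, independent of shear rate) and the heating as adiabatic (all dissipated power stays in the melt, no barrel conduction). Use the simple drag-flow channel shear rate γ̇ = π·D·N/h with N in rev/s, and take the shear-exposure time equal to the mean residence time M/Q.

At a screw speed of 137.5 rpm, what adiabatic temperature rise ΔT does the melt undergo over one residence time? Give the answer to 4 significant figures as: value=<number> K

value=17.84 K

Convert throughput: Q = 87.7 kg/h = 87.7/3600 = 0.0243611 kg/s
t_res = M / Q_s = 2.61 ÷ 0.0243611 = 107.138 s
Geometry in metres: D = 26.7 mm → 0.0267 m, h = 9.87 mm → 0.00987 m; screw speed N = 137.5 rpm = 2.29167 rev/s
γ̇ = π·D·N / h = π · 0.0267 · 2.29167 / 0.00987 = 19.4758 s⁻¹
ΔT = η·γ̇²·t_res / (ρ·cp) = 770 · (19.4758)² · 107.138 / (1163 · 1508) = 17.842 K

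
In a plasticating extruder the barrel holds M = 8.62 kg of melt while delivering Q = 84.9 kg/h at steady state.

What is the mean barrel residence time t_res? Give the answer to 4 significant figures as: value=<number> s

value=365.5 s

Throughput in SI: Q_s = 84.9 kg/h ÷ 3600 s/h = 0.0235833 kg/s
t_res = M / Q_s = 8.62 ÷ 0.0235833 = 365.512 s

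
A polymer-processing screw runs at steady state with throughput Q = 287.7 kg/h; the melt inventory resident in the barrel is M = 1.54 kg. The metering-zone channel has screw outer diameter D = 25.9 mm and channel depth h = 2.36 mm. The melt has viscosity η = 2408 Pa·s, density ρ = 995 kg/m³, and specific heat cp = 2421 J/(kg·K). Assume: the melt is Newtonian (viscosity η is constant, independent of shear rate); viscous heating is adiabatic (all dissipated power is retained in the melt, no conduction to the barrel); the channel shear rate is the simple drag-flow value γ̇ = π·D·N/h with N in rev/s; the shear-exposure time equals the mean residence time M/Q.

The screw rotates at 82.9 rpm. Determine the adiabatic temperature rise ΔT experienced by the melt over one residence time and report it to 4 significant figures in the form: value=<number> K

Convert throughput: Q = 287.7 kg/h = 287.7/3600 = 0.0799167 kg/s
t_res = M / Q_s = 1.54 / 0.0799167 = 19.2701 s
Geometry in metres: D = 25.9 mm → 0.0259 m, h = 2.36 mm → 0.00236 m; screw speed N = 82.9 rpm = 1.38167 rev/s
Shear rate: γ̇ = πDN/h = π·0.0259·1.38167/0.00236 = 47.6366 s⁻¹
ΔT = η·γ̇²·t_res / (ρ·cp) = 2408 · (47.6366)² · 19.2701 / (995 · 2421) = 43.7123 K

value=43.71 K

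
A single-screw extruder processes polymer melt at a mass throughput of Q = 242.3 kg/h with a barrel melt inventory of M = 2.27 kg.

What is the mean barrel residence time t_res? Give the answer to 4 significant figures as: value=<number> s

value=33.73 s

Q_s = Q / 3600 = 242.3 / 3600 = 0.0673056 kg/s
Mean residence time: t_res = M/Q_s = 2.27 kg / 0.0673056 kg/s = 33.7268 s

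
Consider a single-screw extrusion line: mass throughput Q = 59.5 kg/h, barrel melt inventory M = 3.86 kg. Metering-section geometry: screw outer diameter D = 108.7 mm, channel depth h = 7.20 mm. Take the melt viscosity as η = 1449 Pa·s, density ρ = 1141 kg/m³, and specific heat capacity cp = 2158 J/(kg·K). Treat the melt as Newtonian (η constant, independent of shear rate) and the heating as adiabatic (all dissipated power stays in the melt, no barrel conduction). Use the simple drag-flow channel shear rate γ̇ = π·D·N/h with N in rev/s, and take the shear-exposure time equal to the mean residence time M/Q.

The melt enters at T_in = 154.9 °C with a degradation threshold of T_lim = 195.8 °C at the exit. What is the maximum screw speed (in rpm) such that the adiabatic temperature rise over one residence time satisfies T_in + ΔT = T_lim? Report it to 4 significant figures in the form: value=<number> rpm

Throughput in SI: Q_s = 59.5 kg/h ÷ 3600 s/h = 0.0165278 kg/s
Mean residence time: t_res = M/Q_s = 3.86 kg / 0.0165278 kg/s = 233.546 s
Convert to metres: D = 0.1087 m, h = 0.0072 m
ΔT_a = T_lim − T_in = 195.8 − 154.9 = 40.9 K
γ̇_max² = ΔT_a·ρ·cp / (η·t_res) = [40.9 × 1141 × 2158] / [1449 × 233.546] = 297.591 s⁻²
Take the square root: γ̇_max = √(297.591) = 17.2508 s⁻¹
N_max = γ̇_max·h / (π·D) = 17.2508 · 0.0072 / (π · 0.1087) = 0.363716 rev/s = 21.823 rpm

value=21.82 rpm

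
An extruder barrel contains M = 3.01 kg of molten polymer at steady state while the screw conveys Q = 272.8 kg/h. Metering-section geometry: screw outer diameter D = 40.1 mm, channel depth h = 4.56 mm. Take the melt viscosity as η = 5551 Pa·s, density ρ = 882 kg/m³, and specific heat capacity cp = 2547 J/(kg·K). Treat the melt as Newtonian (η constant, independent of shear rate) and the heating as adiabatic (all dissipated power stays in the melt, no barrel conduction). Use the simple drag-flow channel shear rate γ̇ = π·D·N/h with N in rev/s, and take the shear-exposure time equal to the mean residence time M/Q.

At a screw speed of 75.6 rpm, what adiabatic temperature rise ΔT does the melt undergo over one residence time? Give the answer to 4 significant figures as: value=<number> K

value=118.9 K

Q_s = Q / 3600 = 272.8 / 3600 = 0.0757778 kg/s
t_res = M / Q_s = 3.01 ÷ 0.0757778 = 39.7214 s
Geometry in metres: D = 40.1 mm → 0.0401 m, h = 4.56 mm → 0.00456 m; screw speed N = 75.6 rpm = 1.26 rev/s
γ̇ = π D N / h = (π)(0.0401)(1.26) / 0.00456 = 34.8097 s⁻¹
ΔT = η·γ̇²·t_res/(ρ·cp) = [5551 × 34.8097² × 39.7214] / [882 × 2547] = 118.932 K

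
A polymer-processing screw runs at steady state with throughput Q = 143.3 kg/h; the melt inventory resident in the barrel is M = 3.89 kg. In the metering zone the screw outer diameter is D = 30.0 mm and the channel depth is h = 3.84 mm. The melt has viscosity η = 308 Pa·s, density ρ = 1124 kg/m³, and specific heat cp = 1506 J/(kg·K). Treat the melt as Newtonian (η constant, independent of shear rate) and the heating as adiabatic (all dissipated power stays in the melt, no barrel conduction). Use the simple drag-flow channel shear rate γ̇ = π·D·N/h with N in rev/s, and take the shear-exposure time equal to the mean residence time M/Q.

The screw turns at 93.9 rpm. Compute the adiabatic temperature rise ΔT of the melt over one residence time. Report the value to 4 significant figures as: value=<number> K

value=26.23 K

Throughput in SI: Q_s = 143.3 kg/h ÷ 3600 s/h = 0.0398056 kg/s
Mean residence time: t_res = M/Q_s = 3.89 kg / 0.0398056 kg/s = 97.7251 s
D = 30.0 mm = 0.03 m;  h = 3.84 mm = 0.00384 m;  N = 93.9 rpm / 60 = 1.565 rev/s
γ̇ = π D N / h = (π)(0.03)(1.565) / 0.00384 = 38.4109 s⁻¹
Adiabatic rise: ΔT = η γ̇² t_res / (ρ cp) = 308·(38.4109)²·97.7251 / (1124·1506) = 26.2346 K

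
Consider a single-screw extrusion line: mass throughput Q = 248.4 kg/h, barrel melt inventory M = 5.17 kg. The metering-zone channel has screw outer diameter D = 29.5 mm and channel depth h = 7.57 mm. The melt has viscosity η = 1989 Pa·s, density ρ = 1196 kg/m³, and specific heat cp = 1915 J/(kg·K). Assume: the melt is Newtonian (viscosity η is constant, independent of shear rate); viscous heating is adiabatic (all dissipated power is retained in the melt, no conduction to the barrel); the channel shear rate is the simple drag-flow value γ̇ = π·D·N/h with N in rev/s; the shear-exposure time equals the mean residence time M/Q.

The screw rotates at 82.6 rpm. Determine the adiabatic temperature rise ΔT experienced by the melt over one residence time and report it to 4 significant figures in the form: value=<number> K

value=18.48 K

Throughput in SI: Q_s = 248.4 kg/h ÷ 3600 s/h = 0.069 kg/s
Mean residence time: t_res = M/Q_s = 5.17 kg / 0.069 kg/s = 74.9275 s
Geometry in metres: D = 29.5 mm → 0.0295 m, h = 7.57 mm → 0.00757 m; screw speed N = 82.6 rpm = 1.37667 rev/s
Shear rate: γ̇ = πDN/h = π·0.0295·1.37667/0.00757 = 16.8541 s⁻¹
Adiabatic rise: ΔT = η γ̇² t_res / (ρ cp) = 1989·(16.8541)²·74.9275 / (1196·1915) = 18.4836 K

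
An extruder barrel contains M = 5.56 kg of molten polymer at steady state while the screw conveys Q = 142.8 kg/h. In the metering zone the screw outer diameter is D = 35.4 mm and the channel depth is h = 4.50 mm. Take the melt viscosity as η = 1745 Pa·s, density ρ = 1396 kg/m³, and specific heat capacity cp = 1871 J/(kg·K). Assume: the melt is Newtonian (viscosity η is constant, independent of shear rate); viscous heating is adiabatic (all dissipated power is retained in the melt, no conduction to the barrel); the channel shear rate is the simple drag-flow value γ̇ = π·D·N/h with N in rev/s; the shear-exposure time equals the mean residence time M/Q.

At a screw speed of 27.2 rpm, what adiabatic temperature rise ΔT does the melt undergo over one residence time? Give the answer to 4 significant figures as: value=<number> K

Convert throughput: Q = 142.8 kg/h = 142.8/3600 = 0.0396667 kg/s
Mean residence time: t_res = M/Q_s = 5.56 kg / 0.0396667 kg/s = 140.168 s
Convert to SI: D = 0.0354 m, h = 0.0045 m, N = 27.2/60 = 0.453333 rev/s
Shear rate: γ̇ = πDN/h = π·0.0354·0.453333/0.0045 = 11.2036 s⁻¹
ΔT = η·γ̇²·t_res / (ρ·cp) = 1745 · (11.2036)² · 140.168 / (1396 · 1871) = 11.7544 K

value=11.75 K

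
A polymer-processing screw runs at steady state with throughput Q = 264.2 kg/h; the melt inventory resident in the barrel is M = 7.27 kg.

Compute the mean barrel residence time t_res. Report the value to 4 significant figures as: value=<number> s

value=99.06 s

Throughput in SI: Q_s = 264.2 kg/h ÷ 3600 s/h = 0.0733889 kg/s
Mean residence time: t_res = M/Q_s = 7.27 kg / 0.0733889 kg/s = 99.0613 s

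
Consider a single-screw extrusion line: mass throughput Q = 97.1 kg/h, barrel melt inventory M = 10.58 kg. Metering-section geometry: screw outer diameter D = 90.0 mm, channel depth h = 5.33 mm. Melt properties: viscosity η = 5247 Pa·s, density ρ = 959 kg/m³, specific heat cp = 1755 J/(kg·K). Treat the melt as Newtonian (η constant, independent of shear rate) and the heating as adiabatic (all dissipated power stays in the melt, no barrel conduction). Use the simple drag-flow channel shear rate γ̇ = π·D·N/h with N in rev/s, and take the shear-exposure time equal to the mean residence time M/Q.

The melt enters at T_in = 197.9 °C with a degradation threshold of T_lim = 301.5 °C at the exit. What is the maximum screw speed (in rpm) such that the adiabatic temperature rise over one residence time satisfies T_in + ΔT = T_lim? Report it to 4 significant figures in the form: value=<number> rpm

value=10.41 rpm

Convert throughput: Q = 97.1 kg/h = 97.1/3600 = 0.0269722 kg/s
t_res = M / Q_s = 10.58 / 0.0269722 = 392.255 s
D = 90.0 mm = 0.09 m;  h = 5.33 mm = 0.00533 m
ΔT_a = T_lim − T_in = 301.5 °C − 197.9 °C = 103.6 K
γ̇_max² = ΔT_a·ρ·cp / (η·t_res) = [103.6 × 959 × 1755] / [5247 × 392.255] = 84.718 s⁻²
γ̇_max = sqrt(84.718) = 9.20424 s⁻¹
N_max = γ̇_max·h / (π·D) = 9.20424 · 0.00533 / (π · 0.09) = 0.173509 rev/s = 10.4106 rpm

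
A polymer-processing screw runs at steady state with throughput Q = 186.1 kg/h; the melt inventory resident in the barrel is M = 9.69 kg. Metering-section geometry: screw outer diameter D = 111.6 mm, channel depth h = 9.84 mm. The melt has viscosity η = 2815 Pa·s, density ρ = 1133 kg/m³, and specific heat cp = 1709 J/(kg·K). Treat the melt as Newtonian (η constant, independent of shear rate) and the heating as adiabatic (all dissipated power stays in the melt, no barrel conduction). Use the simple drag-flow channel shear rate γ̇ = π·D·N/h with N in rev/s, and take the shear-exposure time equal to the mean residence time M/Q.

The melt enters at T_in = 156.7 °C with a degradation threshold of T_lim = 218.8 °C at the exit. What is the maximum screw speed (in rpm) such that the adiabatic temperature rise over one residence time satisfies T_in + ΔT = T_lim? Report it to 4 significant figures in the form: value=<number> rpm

Throughput in SI: Q_s = 186.1 kg/h ÷ 3600 s/h = 0.0516944 kg/s
t_res = M / Q_s = 9.69 ÷ 0.0516944 = 187.448 s
Convert to metres: D = 0.1116 m, h = 0.00984 m
Allowable rise: ΔT_a = T_lim − T_in = 218.8 − 156.7 = 62.1 K
γ̇_max² = ΔT_a·ρ·cp/(η·t_res) = 62.1·1133·1709/(2815·187.448) = 227.88 s⁻²
γ̇_max = √227.88 = 15.0957 s⁻¹
N_max = γ̇_max·h / (π·D) = 15.0957 · 0.00984 / (π · 0.1116) = 0.423676 rev/s = 25.4205 rpm

value=25.42 rpm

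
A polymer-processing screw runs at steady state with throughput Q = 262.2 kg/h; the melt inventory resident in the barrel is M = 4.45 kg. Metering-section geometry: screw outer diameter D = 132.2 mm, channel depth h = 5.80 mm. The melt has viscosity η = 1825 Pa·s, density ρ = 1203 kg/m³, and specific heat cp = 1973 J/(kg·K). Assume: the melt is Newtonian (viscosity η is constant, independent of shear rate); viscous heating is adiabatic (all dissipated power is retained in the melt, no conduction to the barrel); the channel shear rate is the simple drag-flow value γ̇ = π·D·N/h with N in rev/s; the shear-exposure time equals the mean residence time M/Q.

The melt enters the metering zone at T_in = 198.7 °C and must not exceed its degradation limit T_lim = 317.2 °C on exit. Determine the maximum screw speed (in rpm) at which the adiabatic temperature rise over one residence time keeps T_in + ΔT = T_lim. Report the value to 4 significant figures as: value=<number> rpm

Q_s = Q / 3600 = 262.2 / 3600 = 0.0728333 kg/s
t_res = M / Q_s = 4.45 / 0.0728333 = 61.0984 s
Geometry in SI: D = 132.2 mm → 0.1322 m, h = 5.80 mm → 0.0058 m
ΔT_a = T_lim − T_in = 317.2 − 198.7 = 118.5 K
γ̇_max² = ΔT_a·ρ·cp/(η·t_res) = 118.5·1203·1973/(1825·61.0984) = 2522.43 s⁻²
Take the square root: γ̇_max = √(2522.43) = 50.2238 s⁻¹
N_max = γ̇_max·h / (π·D) = 50.2238 · 0.0058 / (π · 0.1322) = 0.701384 rev/s = 42.083 rpm

value=42.08 rpm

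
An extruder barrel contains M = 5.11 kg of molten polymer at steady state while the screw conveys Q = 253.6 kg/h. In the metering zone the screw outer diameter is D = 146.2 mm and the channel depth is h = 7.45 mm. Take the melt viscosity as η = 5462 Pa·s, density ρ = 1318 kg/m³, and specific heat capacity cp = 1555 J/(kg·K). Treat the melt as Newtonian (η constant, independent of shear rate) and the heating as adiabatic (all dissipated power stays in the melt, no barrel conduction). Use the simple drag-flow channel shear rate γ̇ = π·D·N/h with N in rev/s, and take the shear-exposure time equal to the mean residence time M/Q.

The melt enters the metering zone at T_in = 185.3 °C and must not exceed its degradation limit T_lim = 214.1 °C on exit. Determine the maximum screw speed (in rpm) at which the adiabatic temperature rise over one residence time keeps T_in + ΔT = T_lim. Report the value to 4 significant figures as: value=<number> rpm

Convert throughput: Q = 253.6 kg/h = 253.6/3600 = 0.0704444 kg/s
Mean residence time: t_res = M/Q_s = 5.11 kg / 0.0704444 kg/s = 72.5394 s
Convert to metres: D = 0.1462 m, h = 0.00745 m
ΔT_a = T_lim − T_in = 214.1 − 185.3 = 28.8 K
γ̇_max² = ΔT_a·ρ·cp/(η·t_res) = 28.8·1318·1555/(5462·72.5394) = 148.975 s⁻²
γ̇_max = √148.975 = 12.2055 s⁻¹
Solve γ̇ = πDN/h for N: N_max = γ̇_max·h/(π·D) = 12.2055 × 0.00745 / (π × 0.1462) = 0.197977 rev/s = 11.8786 rpm

value=11.88 rpm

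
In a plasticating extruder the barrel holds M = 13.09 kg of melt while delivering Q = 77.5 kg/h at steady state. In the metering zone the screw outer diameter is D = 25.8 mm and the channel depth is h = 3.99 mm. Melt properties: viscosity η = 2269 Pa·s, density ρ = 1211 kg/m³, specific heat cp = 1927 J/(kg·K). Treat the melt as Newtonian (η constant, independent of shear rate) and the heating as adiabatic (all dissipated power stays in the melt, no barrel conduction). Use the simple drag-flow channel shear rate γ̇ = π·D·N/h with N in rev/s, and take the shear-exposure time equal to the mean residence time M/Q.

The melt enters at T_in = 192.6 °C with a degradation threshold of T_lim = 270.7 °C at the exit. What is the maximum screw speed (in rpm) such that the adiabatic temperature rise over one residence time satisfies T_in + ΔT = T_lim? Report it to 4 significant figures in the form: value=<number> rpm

Q_s = Q / 3600 = 77.5 / 3600 = 0.0215278 kg/s
t_res = M / Q_s = 13.09 ÷ 0.0215278 = 608.052 s
D = 25.8 mm = 0.0258 m;  h = 3.99 mm = 0.00399 m
ΔT_a = T_lim − T_in = 270.7 °C − 192.6 °C = 78.1 K
γ̇_max² = ΔT_a·ρ·cp / (η·t_res) = [78.1 × 1211 × 1927] / [2269 × 608.052] = 132.1 s⁻²
γ̇_max = sqrt(132.1) = 11.4935 s⁻¹
Solve γ̇ = πDN/h for N: N_max = γ̇_max·h/(π·D) = 11.4935 × 0.00399 / (π × 0.0258) = 0.565789 rev/s = 33.9473 rpm

value=33.95 rpm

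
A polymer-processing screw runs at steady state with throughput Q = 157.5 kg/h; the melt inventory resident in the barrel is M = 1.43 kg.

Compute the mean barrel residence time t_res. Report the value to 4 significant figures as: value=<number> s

Convert throughput: Q = 157.5 kg/h = 157.5/3600 = 0.04375 kg/s
Mean residence time: t_res = M/Q_s = 1.43 kg / 0.04375 kg/s = 32.6857 s

value=32.69 s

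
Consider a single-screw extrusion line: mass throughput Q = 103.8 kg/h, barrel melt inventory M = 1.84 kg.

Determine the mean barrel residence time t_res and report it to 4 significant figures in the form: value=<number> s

value=63.82 s

Throughput in SI: Q_s = 103.8 kg/h ÷ 3600 s/h = 0.0288333 kg/s
t_res = M / Q_s = 1.84 ÷ 0.0288333 = 63.815 s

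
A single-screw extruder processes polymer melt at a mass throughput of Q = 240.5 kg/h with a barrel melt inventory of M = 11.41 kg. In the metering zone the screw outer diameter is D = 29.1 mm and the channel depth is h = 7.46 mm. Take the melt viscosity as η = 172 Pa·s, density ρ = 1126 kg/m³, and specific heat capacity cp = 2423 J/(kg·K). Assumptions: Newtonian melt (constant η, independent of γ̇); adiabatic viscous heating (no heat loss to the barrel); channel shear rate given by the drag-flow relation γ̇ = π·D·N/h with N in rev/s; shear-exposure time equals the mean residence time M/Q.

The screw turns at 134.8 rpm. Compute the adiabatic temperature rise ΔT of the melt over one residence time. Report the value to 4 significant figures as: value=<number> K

value=8.162 K

Convert throughput: Q = 240.5 kg/h = 240.5/3600 = 0.0668056 kg/s
t_res = M / Q_s = 11.41 ÷ 0.0668056 = 170.794 s
Convert to SI: D = 0.0291 m, h = 0.00746 m, N = 134.8/60 = 2.24667 rev/s
Shear rate: γ̇ = πDN/h = π·0.0291·2.24667/0.00746 = 27.5323 s⁻¹
ΔT = η·γ̇²·t_res/(ρ·cp) = [172 × 27.5323² × 170.794] / [1126 × 2423] = 8.16197 K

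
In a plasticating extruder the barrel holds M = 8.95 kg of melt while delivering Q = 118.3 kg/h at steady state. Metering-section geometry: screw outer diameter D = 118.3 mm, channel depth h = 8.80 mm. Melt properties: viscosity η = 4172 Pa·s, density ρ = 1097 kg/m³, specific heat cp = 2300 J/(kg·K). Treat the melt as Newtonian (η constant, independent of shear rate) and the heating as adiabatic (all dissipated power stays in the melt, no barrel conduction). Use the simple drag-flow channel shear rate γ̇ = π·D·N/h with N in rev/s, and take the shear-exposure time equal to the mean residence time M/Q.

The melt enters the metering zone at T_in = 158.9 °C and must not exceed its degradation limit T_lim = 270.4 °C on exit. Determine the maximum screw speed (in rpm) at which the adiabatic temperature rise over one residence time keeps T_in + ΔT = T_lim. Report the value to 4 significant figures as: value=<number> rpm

value=22.35 rpm

Throughput in SI: Q_s = 118.3 kg/h ÷ 3600 s/h = 0.0328611 kg/s
Mean residence time: t_res = M/Q_s = 8.95 kg / 0.0328611 kg/s = 272.358 s
Geometry in SI: D = 118.3 mm → 0.1183 m, h = 8.80 mm → 0.0088 m
ΔT_a = T_lim − T_in = 270.4 − 158.9 = 111.5 K
γ̇_max² = ΔT_a·ρ·cp / (η·t_res) = [111.5 × 1097 × 2300] / [4172 × 272.358] = 247.585 s⁻²
γ̇_max = √247.585 = 15.7348 s⁻¹
N_max = γ̇_max h / (πD) = 15.7348·0.0088/(π·0.1183) = 0.372572 rev/s → ×60 = 22.3543 rpm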